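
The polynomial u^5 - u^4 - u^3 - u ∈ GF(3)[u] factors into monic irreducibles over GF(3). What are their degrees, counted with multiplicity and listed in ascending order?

Write h(u) = u^5 - u^4 - u^3 - u.
Roots in GF(3): h(0) = 0 → root; h(1) = 1; h(2) = 0 → root.
Linear factors from roots: (u), (u + 1).
Complete factorization: h(u) = (u)·(u + 1)·(u^3 + u^2 + u - 1).
Factor degrees with multiplicity: 1 + 1 + 3 = 5.

1, 1, 3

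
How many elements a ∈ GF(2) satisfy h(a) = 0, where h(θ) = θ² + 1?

1

Evaluate at each of the 2 elements of GF(2):
h(0) = 1; h(1) = 0 → root.
Roots: {1}.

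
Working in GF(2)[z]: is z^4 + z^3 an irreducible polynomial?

No

Write h(z) = z^4 + z^3.
Check for roots in GF(2): h(0) = 0 → root; h(1) = 0 → root.
h(0) = 0, so (z) divides h(z); h is reducible.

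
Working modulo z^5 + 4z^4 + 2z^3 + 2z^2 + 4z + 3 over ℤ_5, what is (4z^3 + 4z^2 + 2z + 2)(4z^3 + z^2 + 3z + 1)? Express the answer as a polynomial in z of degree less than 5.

3z^4 + 2z^3 + z^2 + z + 4

Multiply in ℤ_5[z]: (4z^3 + 4z^2 + 2z + 2)·(4z^3 + z^2 + 3z + 1) = z^6 + 4z^4 + z^3 + 2z^2 + 3z + 2.
Reduce using z^5 ≡ z^4 + 3z^3 + 3z^2 + z + 2 (mod z^5 + 4z^4 + 2z^3 + 2z^2 + 4z + 3).
Reduced: 3z^4 + 2z^3 + z^2 + z + 4.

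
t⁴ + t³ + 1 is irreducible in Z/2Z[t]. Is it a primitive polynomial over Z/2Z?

Write f(t) = t⁴ + t³ + 1.
|GF(2^4)^×| = 2^4 − 1 = 15. Prime factorization: 15 = 3·5.
f is primitive ⇔ t has order 15 in GF(2)[t]/(f), i.e. t^(15/q) ≠ 1 for each prime q | 15.
t^(5) mod f = t³ + t + 1.
t^(3) mod f = t³.
None equal 1, so t has full order 15; f is primitive.

Yes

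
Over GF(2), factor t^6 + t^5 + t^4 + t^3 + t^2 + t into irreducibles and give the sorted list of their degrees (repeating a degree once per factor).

Write f(t) = t^6 + t^5 + t^4 + t^3 + t^2 + t.
Roots in GF(2): f(0) = 0 → root; f(1) = 0 → root.
Linear factors from roots: (t), (t + 1).
Complete factorization: f(t) = (t)·(t + 1)·(t^2 + t + 1)^2.
Factor degrees with multiplicity: 1 + 1 + 2 + 2 = 6.

1, 1, 2, 2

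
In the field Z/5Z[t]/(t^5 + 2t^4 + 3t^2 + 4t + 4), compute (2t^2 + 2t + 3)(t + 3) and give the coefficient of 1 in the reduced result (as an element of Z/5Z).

4

Multiply in Z/5Z[t]: (2t^2 + 2t + 3)·(t + 3) = 2t^3 + 3t^2 + 4t + 4.
Reduced: 2t^3 + 3t^2 + 4t + 4.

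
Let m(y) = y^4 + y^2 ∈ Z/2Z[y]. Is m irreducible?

No

Check for roots in Z/2Z: m(0) = 0 → root; m(1) = 0 → root.
m(0) = 0, so (y) divides m(y); m is reducible.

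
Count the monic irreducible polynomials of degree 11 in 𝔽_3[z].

16104

x^(3^11) − x is the product of all monic irreducibles of degree dividing 11; Möbius inversion gives N = (1/11) Σ μ(11/d)·3^d.
Divisors of 11: 1, 11; μ(11/d) for each: -1, 1.
Σ = − 3^1 + 3^11 = 177144.
N = 177144/11 = 16104.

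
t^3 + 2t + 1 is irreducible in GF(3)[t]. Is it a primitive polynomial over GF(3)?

Write f(t) = t^3 + 2t + 1.
|GF(3^3)^×| = 3^3 − 1 = 26. Prime factorization: 26 = 2·13.
f is primitive ⇔ t has order 26 in GF(3)[t]/(f), i.e. t^(26/q) ≠ 1 for each prime q | 26.
t^(13) mod f = 2.
t^(2) mod f = t^2.
None equal 1, so t has full order 26; f is primitive.

Yes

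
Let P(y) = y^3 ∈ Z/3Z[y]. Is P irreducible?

No

Check for roots in Z/3Z: P(0) = 0 → root; P(1) = 1; P(2) = 2.
P(0) = 0, so (y) divides P(y); P is reducible.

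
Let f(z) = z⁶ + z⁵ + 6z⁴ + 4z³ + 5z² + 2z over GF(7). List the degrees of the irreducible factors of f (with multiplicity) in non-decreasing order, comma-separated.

1, 1, 1, 1, 2

Linear factors from roots: (z), (z + 4), (z + 3), (z + 2).
Complete factorization: f(z) = (z)·(z + 2)·(z + 3)·(z + 4)·(z² + 6z + 3).
Factor degrees with multiplicity: 1 + 1 + 1 + 1 + 2 = 6.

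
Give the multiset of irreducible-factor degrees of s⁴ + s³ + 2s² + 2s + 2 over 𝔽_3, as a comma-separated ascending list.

4

Write h(s) = s⁴ + s³ + 2s² + 2s + 2.
Roots in 𝔽_3: h(0) = 2; h(1) = 2; h(2) = 2.
Complete factorization: h(s) = (s⁴ + s³ + 2s² + 2s + 2).
Factor degrees with multiplicity: 4 = 4.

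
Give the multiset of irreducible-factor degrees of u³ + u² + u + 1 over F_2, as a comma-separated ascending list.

Write h(u) = u³ + u² + u + 1.
Roots in F_2: h(0) = 1; h(1) = 0 → root.
Linear factors from roots: (u + 1).
Complete factorization: h(u) = (u + 1)^3.
Factor degrees with multiplicity: 1 + 1 + 1 = 3.

1, 1, 1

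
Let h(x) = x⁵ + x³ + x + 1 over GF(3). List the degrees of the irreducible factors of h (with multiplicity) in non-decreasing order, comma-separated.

5

Roots in GF(3): h(0) = 1; h(1) = 1; h(2) = 1.
Complete factorization: h(x) = (x⁵ + x³ + x + 1).
Factor degrees with multiplicity: 5 = 5.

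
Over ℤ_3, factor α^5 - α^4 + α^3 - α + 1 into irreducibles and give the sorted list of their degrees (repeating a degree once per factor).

Write h(α) = α^5 - α^4 + α^3 - α + 1.
Roots in ℤ_3: h(0) = 1; h(1) = 1; h(2) = 2.
Complete factorization: h(α) = (α^2 - α - 1)·(α^3 - α - 1).
Factor degrees with multiplicity: 2 + 3 = 5.

2, 3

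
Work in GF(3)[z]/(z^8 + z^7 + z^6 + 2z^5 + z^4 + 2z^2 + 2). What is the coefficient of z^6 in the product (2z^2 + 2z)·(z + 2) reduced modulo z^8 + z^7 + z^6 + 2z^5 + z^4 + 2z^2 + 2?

0

Multiply in GF(3)[z]: (2z^2 + 2z)·(z + 2) = 2z^3 + z.
Reduced: 2z^3 + z.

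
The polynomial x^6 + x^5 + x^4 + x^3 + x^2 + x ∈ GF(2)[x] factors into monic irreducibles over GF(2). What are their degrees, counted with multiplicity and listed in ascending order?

Write h(x) = x^6 + x^5 + x^4 + x^3 + x^2 + x.
Roots in GF(2): h(0) = 0 → root; h(1) = 0 → root.
Linear factors from roots: (x), (x + 1).
Complete factorization: h(x) = (x)·(x + 1)·(x^2 + x + 1)^2.
Factor degrees with multiplicity: 1 + 1 + 2 + 2 = 6.

1, 1, 2, 2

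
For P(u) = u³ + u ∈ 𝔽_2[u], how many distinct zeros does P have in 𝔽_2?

Evaluate at each of the 2 elements of 𝔽_2:
P(0) = 0 → root; P(1) = 0 → root.
Roots: {0, 1}.

2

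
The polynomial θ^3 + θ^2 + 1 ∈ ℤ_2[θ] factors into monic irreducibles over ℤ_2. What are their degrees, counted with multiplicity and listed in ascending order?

Write h(θ) = θ^3 + θ^2 + 1.
Roots in ℤ_2: h(0) = 1; h(1) = 1.
Complete factorization: h(θ) = (θ^3 + θ^2 + 1).
Factor degrees with multiplicity: 3 = 3.

3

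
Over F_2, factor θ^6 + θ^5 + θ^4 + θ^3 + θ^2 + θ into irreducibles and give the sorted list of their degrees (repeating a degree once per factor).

Write h(θ) = θ^6 + θ^5 + θ^4 + θ^3 + θ^2 + θ.
Roots in F_2: h(0) = 0 → root; h(1) = 0 → root.
Linear factors from roots: (θ), (θ + 1).
Complete factorization: h(θ) = (θ)·(θ + 1)·(θ^2 + θ + 1)^2.
Factor degrees with multiplicity: 1 + 1 + 2 + 2 = 6.

1, 1, 2, 2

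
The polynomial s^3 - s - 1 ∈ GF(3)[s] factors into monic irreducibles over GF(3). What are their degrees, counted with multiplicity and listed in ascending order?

3

Write f(s) = s^3 - s - 1.
Roots in GF(3): f(0) = 2; f(1) = 2; f(2) = 2.
Complete factorization: f(s) = (s^3 - s - 1).
Factor degrees with multiplicity: 3 = 3.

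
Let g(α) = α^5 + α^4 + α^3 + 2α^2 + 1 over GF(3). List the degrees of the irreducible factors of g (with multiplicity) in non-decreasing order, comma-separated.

1, 2, 2

Roots in GF(3): g(0) = 1; g(1) = 0 → root; g(2) = 2.
Linear factors from roots: (α + 2).
Complete factorization: g(α) = (α + 2)·(α^2 + 1)·(α^2 + 2α + 2).
Factor degrees with multiplicity: 1 + 2 + 2 = 5.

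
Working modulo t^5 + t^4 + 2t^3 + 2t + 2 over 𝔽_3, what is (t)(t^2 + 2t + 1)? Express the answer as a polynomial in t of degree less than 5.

t^3 + 2t^2 + t

Multiply in 𝔽_3[t]: (t)·(t^2 + 2t + 1) = t^3 + 2t^2 + t.
Reduced: t^3 + 2t^2 + t.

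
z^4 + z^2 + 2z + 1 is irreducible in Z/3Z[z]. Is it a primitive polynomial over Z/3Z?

No

Write f(z) = z^4 + z^2 + 2z + 1.
|GF(3^4)^×| = 3^4 − 1 = 80. Prime factorization: 80 = 2^4·5.
f is primitive ⇔ z has order 80 in GF(3)[z]/(f), i.e. z^(80/q) ≠ 1 for each prime q | 80.
z^(40) mod f = 1
z^(16) mod f = 2z^3 + 2.
Since z^(40) = 1, the order of z divides 40 < 80; not primitive.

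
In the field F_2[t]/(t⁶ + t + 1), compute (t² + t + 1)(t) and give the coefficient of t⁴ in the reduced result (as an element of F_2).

Multiply in F_2[t]: (t² + t + 1)·(t) = t³ + t² + t.
Reduced: t³ + t² + t.

0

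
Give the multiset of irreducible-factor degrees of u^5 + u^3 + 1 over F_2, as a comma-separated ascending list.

Write f(u) = u^5 + u^3 + 1.
Roots in F_2: f(0) = 1; f(1) = 1.
Complete factorization: f(u) = (u^5 + u^3 + 1).
Factor degrees with multiplicity: 5 = 5.

5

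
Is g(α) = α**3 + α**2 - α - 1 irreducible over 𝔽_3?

Check for roots in 𝔽_3: g(0) = 2; g(1) = 0 → root; g(2) = 0 → root.
g(1) = 0, so (α − 1) divides g(α); g is reducible.

No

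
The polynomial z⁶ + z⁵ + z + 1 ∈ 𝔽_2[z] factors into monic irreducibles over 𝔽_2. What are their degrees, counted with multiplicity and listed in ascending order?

1, 1, 4

Write h(z) = z⁶ + z⁵ + z + 1.
Roots in 𝔽_2: h(0) = 1; h(1) = 0 → root.
Linear factors from roots: (z + 1).
Complete factorization: h(z) = (z + 1)^2·(z⁴ + z³ + z² + z + 1).
Factor degrees with multiplicity: 1 + 1 + 4 = 6.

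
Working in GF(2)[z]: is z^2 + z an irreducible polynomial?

Write P(z) = z^2 + z.
Check for roots in GF(2): P(0) = 0 → root; P(1) = 0 → root.
P(0) = 0, so (z) divides P(z); P is reducible.

No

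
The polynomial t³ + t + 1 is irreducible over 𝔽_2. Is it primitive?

Write f(t) = t³ + t + 1.
|GF(2^3)^×| = 2^3 − 1 = 7. Prime factorization: 7 = 7.
f is primitive ⇔ t has order 7 in GF(2)[t]/(f), i.e. t^(7/q) ≠ 1 for each prime q | 7.
t^(1) mod f = t.
None equal 1, so t has full order 7; f is primitive.

Yes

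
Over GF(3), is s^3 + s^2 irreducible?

Write h(s) = s^3 + s^2.
Check for roots in GF(3): h(0) = 0 → root; h(1) = 2; h(2) = 0 → root.
h(0) = 0, so (s) divides h(s); h is reducible.

No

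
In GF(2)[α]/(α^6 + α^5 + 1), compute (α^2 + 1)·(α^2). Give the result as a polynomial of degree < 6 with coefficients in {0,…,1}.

α^4 + α^2

Multiply in GF(2)[α]: (α^2 + 1)·(α^2) = α^4 + α^2.
Reduced: α^4 + α^2.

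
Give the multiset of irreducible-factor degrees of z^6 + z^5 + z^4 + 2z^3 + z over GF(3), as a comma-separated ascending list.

1, 1, 2, 2

Write g(z) = z^6 + z^5 + z^4 + 2z^3 + z.
Roots in GF(3): g(0) = 0 → root; g(1) = 0 → root; g(2) = 1.
Linear factors from roots: (z), (z + 2).
Complete factorization: g(z) = (z)·(z + 2)·(z^2 + 1)·(z^2 + 2z + 2).
Factor degrees with multiplicity: 1 + 1 + 2 + 2 = 6.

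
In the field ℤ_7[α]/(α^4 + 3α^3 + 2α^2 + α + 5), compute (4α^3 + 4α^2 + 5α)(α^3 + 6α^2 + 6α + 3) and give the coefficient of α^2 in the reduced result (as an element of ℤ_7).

5

Multiply in ℤ_7[α]: (4α^3 + 4α^2 + 5α)·(α^3 + 6α^2 + 6α + 3) = 4α^6 + 4α^4 + 3α^3 + α.
Reduce using α^4 ≡ 4α^3 + 5α^2 + 6α + 2 (mod α^4 + 3α^3 + 2α^2 + α + 5).
Reduced: 4α^3 + 5α^2 + α + 1.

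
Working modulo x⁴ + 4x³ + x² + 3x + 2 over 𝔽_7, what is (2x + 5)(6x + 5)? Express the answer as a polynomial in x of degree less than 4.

5x^2 + 5x + 4

Multiply in 𝔽_7[x]: (2x + 5)·(6x + 5) = 5x² + 5x + 4.
Reduced: 5x² + 5x + 4.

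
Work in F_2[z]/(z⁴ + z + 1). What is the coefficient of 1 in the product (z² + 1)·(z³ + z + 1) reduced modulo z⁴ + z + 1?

1

Multiply in F_2[z]: (z² + 1)·(z³ + z + 1) = z⁵ + z² + z + 1.
Reduce using z⁴ ≡ z + 1 (mod z⁴ + z + 1).
Reduced: 1.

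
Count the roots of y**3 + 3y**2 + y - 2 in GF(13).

1

Write P(y) = y**3 + 3y**2 + y - 2.
Evaluate at each of the 13 elements of GF(13):
P(0) = 11; P(1) = 3; P(2) = 7; P(3) = 3; P(4) = 10; P(5) = 8; P(6) = 3; P(7) = 1; P(8) = 8; P(9) = 4; P(10) = 8; P(11) = 0 → root; P(12) = 12.
Roots: {11}.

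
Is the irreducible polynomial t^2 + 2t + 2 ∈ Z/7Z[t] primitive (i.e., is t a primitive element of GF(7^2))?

Write f(t) = t^2 + 2t + 2.
|GF(7^2)^×| = 7^2 − 1 = 48. Prime factorization: 48 = 2^4·3.
f is primitive ⇔ t has order 48 in GF(7)[t]/(f), i.e. t^(48/q) ≠ 1 for each prime q | 48.
t^(24) mod f = 1
t^(16) mod f = 4.
Since t^(24) = 1, the order of t divides 24 < 48; not primitive.

No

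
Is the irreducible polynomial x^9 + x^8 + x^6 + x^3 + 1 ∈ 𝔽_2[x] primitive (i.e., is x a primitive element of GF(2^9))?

No

Write f(x) = x^9 + x^8 + x^6 + x^3 + 1.
|GF(2^9)^×| = 2^9 − 1 = 511. Prime factorization: 511 = 7·73.
f is primitive ⇔ x has order 511 in GF(2)[x]/(f), i.e. x^(511/q) ≠ 1 for each prime q | 511.
x^(73) mod f = 1
x^(7) mod f = x^7.
Since x^(73) = 1, the order of x divides 73 < 511; not primitive.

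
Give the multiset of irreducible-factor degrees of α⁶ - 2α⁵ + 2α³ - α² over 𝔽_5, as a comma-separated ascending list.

Write h(α) = α⁶ - 2α⁵ + 2α³ - α².
Roots in 𝔽_5: h(0) = 0 → root; h(1) = 0 → root; h(2) = 2; h(3) = 3; h(4) = 0 → root.
Linear factors from roots: (α), (α - 1), (α + 1).
Complete factorization: h(α) = (α + 1)·(α)^2·(α - 1)^3.
Factor degrees with multiplicity: 1 + 1 + 1 + 1 + 1 + 1 = 6.

1, 1, 1, 1, 1, 1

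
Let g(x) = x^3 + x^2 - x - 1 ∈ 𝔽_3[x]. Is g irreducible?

No

Check for roots in 𝔽_3: g(0) = 2; g(1) = 0 → root; g(2) = 0 → root.
g(1) = 0, so (x − 1) divides g(x); g is reducible.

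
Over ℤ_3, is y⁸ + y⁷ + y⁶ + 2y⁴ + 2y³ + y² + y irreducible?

Write f(y) = y⁸ + y⁷ + y⁶ + 2y⁴ + 2y³ + y² + y.
Check for roots in ℤ_3: f(0) = 0 → root; f(1) = 0 → root; f(2) = 1.
f(0) = 0, so (y) divides f(y); f is reducible.

No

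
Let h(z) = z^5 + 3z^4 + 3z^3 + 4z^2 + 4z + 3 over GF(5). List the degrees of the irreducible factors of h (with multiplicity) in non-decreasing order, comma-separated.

Roots in GF(5): h(0) = 3; h(1) = 3; h(2) = 1; h(3) = 3; h(4) = 2.
Complete factorization: h(z) = (z^5 + 3z^4 + 3z^3 + 4z^2 + 4z + 3).
Factor degrees with multiplicity: 5 = 5.

5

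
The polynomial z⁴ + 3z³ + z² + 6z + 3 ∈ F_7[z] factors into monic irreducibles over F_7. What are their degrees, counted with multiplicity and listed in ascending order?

1, 1, 2

Write f(z) = z⁴ + 3z³ + z² + 6z + 3.
Linear factors from roots: (z + 6).
Complete factorization: f(z) = (z + 6)^2·(z² + 5z + 3).
Factor degrees with multiplicity: 1 + 1 + 2 = 4.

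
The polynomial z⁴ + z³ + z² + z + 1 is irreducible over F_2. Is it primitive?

Write f(z) = z⁴ + z³ + z² + z + 1.
|GF(2^4)^×| = 2^4 − 1 = 15. Prime factorization: 15 = 3·5.
f is primitive ⇔ z has order 15 in GF(2)[z]/(f), i.e. z^(15/q) ≠ 1 for each prime q | 15.
z^(5) mod f = 1
z^(3) mod f = z³.
Since z^(5) = 1, the order of z divides 5 < 15; not primitive.

No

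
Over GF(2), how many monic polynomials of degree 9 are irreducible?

56

Gauss's count: N_{2}(9) = (1/9) Σ_{d|9} μ(9/d)·2^d.
Divisors of 9: 1, 3, 9; μ(9/d) for each: 0, -1, 1.
Σ = − 2^3 + 2^9 = 504.
N = 504/9 = 56.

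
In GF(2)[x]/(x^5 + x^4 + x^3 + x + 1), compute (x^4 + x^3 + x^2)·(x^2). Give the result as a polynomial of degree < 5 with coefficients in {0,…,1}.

Multiply in GF(2)[x]: (x^4 + x^3 + x^2)·(x^2) = x^6 + x^5 + x^4.
Reduce using x^5 ≡ x^4 + x^3 + x + 1 (mod x^5 + x^4 + x^3 + x + 1).
Reduced: x^2 + x.

x^2 + x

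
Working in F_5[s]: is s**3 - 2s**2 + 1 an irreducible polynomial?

No

Write m(s) = s**3 - 2s**2 + 1.
Check for roots in F_5: m(0) = 1; m(1) = 0 → root; m(2) = 1; m(3) = 0 → root; m(4) = 3.
m(1) = 0, so (s − 1) divides m(s); m is reducible.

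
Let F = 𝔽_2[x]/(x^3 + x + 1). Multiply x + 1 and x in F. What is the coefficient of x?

1

Multiply in 𝔽_2[x]: (x + 1)·(x) = x^2 + x.
Reduced: x^2 + x.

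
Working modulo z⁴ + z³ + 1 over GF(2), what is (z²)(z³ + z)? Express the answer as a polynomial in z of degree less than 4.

z + 1

Multiply in GF(2)[z]: (z²)·(z³ + z) = z⁵ + z³.
Reduce using z⁴ ≡ z³ + 1 (mod z⁴ + z³ + 1).
Reduced: z + 1.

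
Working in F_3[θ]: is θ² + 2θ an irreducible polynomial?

No

Write P(θ) = θ² + 2θ.
Check for roots in F_3: P(0) = 0 → root; P(1) = 0 → root; P(2) = 2.
P(0) = 0, so (θ) divides P(θ); P is reducible.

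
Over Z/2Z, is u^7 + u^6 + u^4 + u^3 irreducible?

No

Write P(u) = u^7 + u^6 + u^4 + u^3.
Check for roots in Z/2Z: P(0) = 0 → root; P(1) = 0 → root.
P(0) = 0, so (u) divides P(u); P is reducible.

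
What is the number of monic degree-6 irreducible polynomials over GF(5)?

The number of monic irreducibles of degree 6 over GF(5) is (1/6)·Σ_{d∣6} μ(6/d) 5^d.
Divisors of 6: 1, 2, 3, 6; μ(6/d) for each: 1, -1, -1, 1.
Σ = 5^1 − 5^2 − 5^3 + 5^6 = 15480.
N = 15480/6 = 2580.

2580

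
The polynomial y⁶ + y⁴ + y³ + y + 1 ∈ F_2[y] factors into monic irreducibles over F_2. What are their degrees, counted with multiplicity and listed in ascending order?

6

Write h(y) = y⁶ + y⁴ + y³ + y + 1.
Roots in F_2: h(0) = 1; h(1) = 1.
Complete factorization: h(y) = (y⁶ + y⁴ + y³ + y + 1).
Factor degrees with multiplicity: 6 = 6.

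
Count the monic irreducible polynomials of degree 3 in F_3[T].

8

By the necklace-counting formula, N_3(3) = (1/3) Σ_{d|3} μ(3/d)·3^d.
Divisors of 3: 1, 3; μ(3/d) for each: -1, 1.
Σ = − 3^1 + 3^3 = 24.
N = 24/3 = 8.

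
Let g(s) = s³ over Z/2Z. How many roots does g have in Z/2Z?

1

Evaluate at each of the 2 elements of Z/2Z:
g(0) = 0 → root; g(1) = 1.
Roots: {0}.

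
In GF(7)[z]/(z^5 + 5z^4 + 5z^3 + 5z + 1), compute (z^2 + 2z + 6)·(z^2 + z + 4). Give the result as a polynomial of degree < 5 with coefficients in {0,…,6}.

Multiply in GF(7)[z]: (z^2 + 2z + 6)·(z^2 + z + 4) = z^4 + 3z^3 + 5z^2 + 3.
Reduced: z^4 + 3z^3 + 5z^2 + 3.

z^4 + 3z^3 + 5z^2 + 3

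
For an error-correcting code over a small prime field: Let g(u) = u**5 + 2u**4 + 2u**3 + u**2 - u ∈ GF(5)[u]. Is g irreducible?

Check for roots in GF(5): g(0) = 0 → root; g(1) = 0 → root; g(2) = 2; g(3) = 0 → root; g(4) = 1.
g(0) = 0, so (u) divides g(u); g is reducible.

No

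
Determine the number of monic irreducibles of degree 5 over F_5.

624

The number of monic irreducibles of degree 5 over GF(5) is (1/5)·Σ_{d∣5} μ(5/d) 5^d.
Divisors of 5: 1, 5; μ(5/d) for each: -1, 1.
Σ = − 5^1 + 5^5 = 3120.
N = 3120/5 = 624.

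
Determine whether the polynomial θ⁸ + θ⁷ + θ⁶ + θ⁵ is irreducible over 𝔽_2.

No

Write f(θ) = θ⁸ + θ⁷ + θ⁶ + θ⁵.
Check for roots in 𝔽_2: f(0) = 0 → root; f(1) = 0 → root.
f(0) = 0, so (θ) divides f(θ); f is reducible.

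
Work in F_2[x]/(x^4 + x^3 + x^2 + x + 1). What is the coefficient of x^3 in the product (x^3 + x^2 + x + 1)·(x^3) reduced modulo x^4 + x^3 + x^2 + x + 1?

0

Multiply in F_2[x]: (x^3 + x^2 + x + 1)·(x^3) = x^6 + x^5 + x^4 + x^3.
Reduce using x^4 ≡ x^3 + x^2 + x + 1 (mod x^4 + x^3 + x^2 + x + 1).
Reduced: x^2.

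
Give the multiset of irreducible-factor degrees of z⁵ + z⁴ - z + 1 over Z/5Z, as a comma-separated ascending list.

5

Write g(z) = z⁵ + z⁴ - z + 1.
Roots in Z/5Z: g(0) = 1; g(1) = 2; g(2) = 2; g(3) = 2; g(4) = 2.
Complete factorization: g(z) = (z⁵ + z⁴ - z + 1).
Factor degrees with multiplicity: 5 = 5.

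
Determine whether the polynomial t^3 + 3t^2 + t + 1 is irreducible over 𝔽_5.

Write m(t) = t^3 + 3t^2 + t + 1.
Check for roots in 𝔽_5: m(0) = 1; m(1) = 1; m(2) = 3; m(3) = 3; m(4) = 2.
No roots. A degree-3 polynomial over a field with no linear factor is irreducible.

Yes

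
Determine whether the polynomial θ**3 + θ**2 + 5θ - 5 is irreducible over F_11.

Write f(θ) = θ**3 + θ**2 + 5θ - 5.
Check each element of F_11 for a root: f(0)=6, f(1)=2, f(2)=6, f(3)=2, f(4)=7, f(5)=5, f(6)=2, f(7)=4, f(8)=6, f(9)=3, f(10)=1.
No roots. A degree-3 polynomial over a field with no linear factor is irreducible.

Yes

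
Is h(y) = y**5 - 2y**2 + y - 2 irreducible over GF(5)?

Yes

Check for roots in GF(5): h(0) = 3; h(1) = 3; h(2) = 4; h(3) = 1; h(4) = 4.
No roots, so no linear factors.
Degree-2 irreducible divisors: test the 10 monic irreducibles of degree 2 over GF(5).
None of them divide h (all give nonzero remainder).
No irreducible factor of degree ≤ 2 exists, so h is irreducible over GF(5).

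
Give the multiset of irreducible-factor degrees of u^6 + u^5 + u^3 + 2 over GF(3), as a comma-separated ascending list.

Write g(u) = u^6 + u^5 + u^3 + 2.
Roots in GF(3): g(0) = 2; g(1) = 2; g(2) = 1.
Complete factorization: g(u) = (u^6 + u^5 + u^3 + 2).
Factor degrees with multiplicity: 6 = 6.

6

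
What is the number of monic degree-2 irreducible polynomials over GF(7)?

21

x^(7^2) − x is the product of all monic irreducibles of degree dividing 2; Möbius inversion gives N = (1/2) Σ μ(2/d)·7^d.
Divisors of 2: 1, 2; μ(2/d) for each: -1, 1.
Σ = − 7^1 + 7^2 = 42.
N = 42/2 = 21.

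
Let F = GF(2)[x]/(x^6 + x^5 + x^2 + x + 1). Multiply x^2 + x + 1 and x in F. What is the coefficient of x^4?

0

Multiply in GF(2)[x]: (x^2 + x + 1)·(x) = x^3 + x^2 + x.
Reduced: x^3 + x^2 + x.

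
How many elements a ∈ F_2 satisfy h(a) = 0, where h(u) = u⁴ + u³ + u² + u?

Evaluate at each of the 2 elements of F_2:
h(0) = 0 → root; h(1) = 0 → root.
Roots: {0, 1}.

2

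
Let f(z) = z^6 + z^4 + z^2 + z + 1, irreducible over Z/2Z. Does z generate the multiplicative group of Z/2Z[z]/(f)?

|GF(2^6)^×| = 2^6 − 1 = 63. Prime factorization: 63 = 3^2·7.
f is primitive ⇔ z has order 63 in GF(2)[z]/(f), i.e. z^(63/q) ≠ 1 for each prime q | 63.
z^(21) mod f = 1
z^(9) mod f = z^4 + z^2 + z.
Since z^(21) = 1, the order of z divides 21 < 63; not primitive.

No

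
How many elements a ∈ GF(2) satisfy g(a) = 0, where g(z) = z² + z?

Evaluate at each of the 2 elements of GF(2):
g(0) = 0 → root; g(1) = 0 → root.
Roots: {0, 1}.

2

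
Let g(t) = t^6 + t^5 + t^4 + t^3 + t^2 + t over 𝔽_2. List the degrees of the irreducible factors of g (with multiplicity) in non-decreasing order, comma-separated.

Roots in 𝔽_2: g(0) = 0 → root; g(1) = 0 → root.
Linear factors from roots: (t), (t + 1).
Complete factorization: g(t) = (t)·(t + 1)·(t^2 + t + 1)^2.
Factor degrees with multiplicity: 1 + 1 + 2 + 2 = 6.

1, 1, 2, 2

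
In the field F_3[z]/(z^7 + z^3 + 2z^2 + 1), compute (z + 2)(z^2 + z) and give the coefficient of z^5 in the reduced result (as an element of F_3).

Multiply in F_3[z]: (z + 2)·(z^2 + z) = z^3 + 2z.
Reduced: z^3 + 2z.

0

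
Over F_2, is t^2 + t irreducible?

Write P(t) = t^2 + t.
Check for roots in F_2: P(0) = 0 → root; P(1) = 0 → root.
P(0) = 0, so (t) divides P(t); P is reducible.

No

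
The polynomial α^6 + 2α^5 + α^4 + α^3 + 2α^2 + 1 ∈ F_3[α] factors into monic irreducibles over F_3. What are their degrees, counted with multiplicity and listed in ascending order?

6

Write g(α) = α^6 + 2α^5 + α^4 + α^3 + 2α^2 + 1.
Roots in F_3: g(0) = 1; g(1) = 2; g(2) = 2.
Complete factorization: g(α) = (α^6 + 2α^5 + α^4 + α^3 + 2α^2 + 1).
Factor degrees with multiplicity: 6 = 6.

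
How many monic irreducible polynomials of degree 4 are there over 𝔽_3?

18

Gauss's count: N_{3}(4) = (1/4) Σ_{d|4} μ(4/d)·3^d.
Divisors of 4: 1, 2, 4; μ(4/d) for each: 0, -1, 1.
Σ = − 3^2 + 3^4 = 72.
N = 72/4 = 18.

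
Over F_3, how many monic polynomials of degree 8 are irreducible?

810

x^(3^8) − x is the product of all monic irreducibles of degree dividing 8; Möbius inversion gives N = (1/8) Σ μ(8/d)·3^d.
Divisors of 8: 1, 2, 4, 8; μ(8/d) for each: 0, 0, -1, 1.
Σ = − 3^4 + 3^8 = 6480.
N = 6480/8 = 810.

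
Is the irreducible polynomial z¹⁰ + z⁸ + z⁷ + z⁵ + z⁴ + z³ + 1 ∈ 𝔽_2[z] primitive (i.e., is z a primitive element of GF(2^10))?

Write f(z) = z¹⁰ + z⁸ + z⁷ + z⁵ + z⁴ + z³ + 1.
|GF(2^10)^×| = 2^10 − 1 = 1023. Prime factorization: 1023 = 3·11·31.
f is primitive ⇔ z has order 1023 in GF(2)[z]/(f), i.e. z^(1023/q) ≠ 1 for each prime q | 1023.
z^(341) mod f = 1
z^(93) mod f = z⁹ + z⁷ + z³ + z² + 1.
z^(33) mod f = z⁸ + z⁶ + z⁴ + z³.
Since z^(341) = 1, the order of z divides 341 < 1023; not primitive.

No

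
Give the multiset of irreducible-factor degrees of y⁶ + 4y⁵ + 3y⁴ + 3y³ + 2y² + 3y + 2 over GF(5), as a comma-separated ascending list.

Write f(y) = y⁶ + 4y⁵ + 3y⁴ + 3y³ + 2y² + 3y + 2.
Roots in GF(5): f(0) = 2; f(1) = 3; f(2) = 0 → root; f(3) = 4; f(4) = 3.
Linear factors from roots: (y + 3).
Complete factorization: f(y) = (y + 3)^2·(y² + y + 1)·(y² + 2y + 3).
Factor degrees with multiplicity: 1 + 1 + 2 + 2 = 6.

1, 1, 2, 2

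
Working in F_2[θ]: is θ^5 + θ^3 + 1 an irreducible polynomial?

Write P(θ) = θ^5 + θ^3 + 1.
Check for roots in F_2: P(0) = 1; P(1) = 1.
No roots, so no linear factors.
Monic irreducibles of degree 2 over GF(2): θ^2 + θ + 1.
None of them divide P (all give nonzero remainder).
No irreducible factor of degree ≤ 2 exists, so P is irreducible over GF(2).

Yes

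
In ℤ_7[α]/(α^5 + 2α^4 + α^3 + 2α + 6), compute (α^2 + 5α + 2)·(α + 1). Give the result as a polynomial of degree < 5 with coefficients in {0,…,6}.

Multiply in ℤ_7[α]: (α^2 + 5α + 2)·(α + 1) = α^3 + 6α^2 + 2.
Reduced: α^3 + 6α^2 + 2.

α^3 + 6α^2 + 2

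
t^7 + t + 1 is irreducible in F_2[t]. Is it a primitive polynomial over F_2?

Write f(t) = t^7 + t + 1.
|GF(2^7)^×| = 2^7 − 1 = 127. Prime factorization: 127 = 127.
f is primitive ⇔ t has order 127 in GF(2)[t]/(f), i.e. t^(127/q) ≠ 1 for each prime q | 127.
t^(1) mod f = t.
None equal 1, so t has full order 127; f is primitive.

Yes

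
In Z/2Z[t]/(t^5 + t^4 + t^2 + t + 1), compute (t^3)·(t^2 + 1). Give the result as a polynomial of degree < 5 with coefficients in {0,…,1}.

Multiply in Z/2Z[t]: (t^3)·(t^2 + 1) = t^5 + t^3.
Reduce using t^5 ≡ t^4 + t^2 + t + 1 (mod t^5 + t^4 + t^2 + t + 1).
Reduced: t^4 + t^3 + t^2 + t + 1.

t^4 + t^3 + t^2 + t + 1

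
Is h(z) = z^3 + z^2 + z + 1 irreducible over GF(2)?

Check for roots in GF(2): h(0) = 1; h(1) = 0 → root.
h(1) = 0, so (z − 1) divides h(z); h is reducible.

No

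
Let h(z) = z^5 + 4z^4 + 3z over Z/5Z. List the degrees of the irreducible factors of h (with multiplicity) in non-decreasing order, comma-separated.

1, 1, 3

Roots in Z/5Z: h(0) = 0 → root; h(1) = 3; h(2) = 2; h(3) = 1; h(4) = 0 → root.
Linear factors from roots: (z), (z + 1).
Complete factorization: h(z) = (z)·(z + 1)·(z^3 + 3z^2 + 2z + 3).
Factor degrees with multiplicity: 1 + 1 + 3 = 5.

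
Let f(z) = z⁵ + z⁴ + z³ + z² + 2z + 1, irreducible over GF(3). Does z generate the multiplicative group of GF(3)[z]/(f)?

|GF(3^5)^×| = 3^5 − 1 = 242. Prime factorization: 242 = 2·11^2.
f is primitive ⇔ z has order 242 in GF(3)[z]/(f), i.e. z^(242/q) ≠ 1 for each prime q | 242.
z^(121) mod f = 2.
z^(22) mod f = z⁴ + z² + z + 2.
None equal 1, so z has full order 242; f is primitive.

Yes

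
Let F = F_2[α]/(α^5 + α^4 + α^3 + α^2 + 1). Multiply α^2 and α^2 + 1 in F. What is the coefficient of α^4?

Multiply in F_2[α]: (α^2)·(α^2 + 1) = α^4 + α^2.
Reduced: α^4 + α^2.

1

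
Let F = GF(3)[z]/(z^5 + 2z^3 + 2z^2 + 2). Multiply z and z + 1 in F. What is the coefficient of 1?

Multiply in GF(3)[z]: (z)·(z + 1) = z^2 + z.
Reduced: z^2 + z.

0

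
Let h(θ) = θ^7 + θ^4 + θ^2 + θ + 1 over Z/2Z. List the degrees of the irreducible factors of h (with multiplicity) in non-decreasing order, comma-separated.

2, 2, 3

Roots in Z/2Z: h(0) = 1; h(1) = 1.
Complete factorization: h(θ) = (θ^2 + θ + 1)^2·(θ^3 + θ + 1).
Factor degrees with multiplicity: 2 + 2 + 3 = 7.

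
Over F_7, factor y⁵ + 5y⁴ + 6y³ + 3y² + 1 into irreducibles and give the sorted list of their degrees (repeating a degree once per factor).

Write g(y) = y⁵ + 5y⁴ + 6y³ + 3y² + 1.
Linear factors from roots: (y + 3).
Complete factorization: g(y) = (y + 3)·(y² + 4y + 6)·(y² + 5y + 2).
Factor degrees with multiplicity: 1 + 2 + 2 = 5.

1, 2, 2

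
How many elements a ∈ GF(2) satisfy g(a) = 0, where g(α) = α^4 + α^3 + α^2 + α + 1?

Evaluate at each of the 2 elements of GF(2):
g(0) = 1; g(1) = 1.
No element is a root.

0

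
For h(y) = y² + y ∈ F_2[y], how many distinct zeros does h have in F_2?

Evaluate at each of the 2 elements of F_2:
h(0) = 0 → root; h(1) = 0 → root.
Roots: {0, 1}.

2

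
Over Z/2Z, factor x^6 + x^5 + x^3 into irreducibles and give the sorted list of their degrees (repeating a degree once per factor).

Write g(x) = x^6 + x^5 + x^3.
Roots in Z/2Z: g(0) = 0 → root; g(1) = 1.
Linear factors from roots: (x).
Complete factorization: g(x) = (x)^3·(x^3 + x^2 + 1).
Factor degrees with multiplicity: 1 + 1 + 1 + 3 = 6.

1, 1, 1, 3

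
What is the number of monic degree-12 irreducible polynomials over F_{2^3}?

By the necklace-counting formula, N_8(12) = (1/12) Σ_{d|12} μ(12/d)·8^d.
Divisors of 12: 1, 2, 3, 4, 6, 12; μ(12/d) for each: 0, 1, 0, -1, -1, 1.
Σ = 8^2 − 8^4 − 8^6 + 8^12 = 68719210560.
N = 68719210560/12 = 5726600880.

5726600880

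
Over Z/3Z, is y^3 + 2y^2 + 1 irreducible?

Write m(y) = y^3 + 2y^2 + 1.
Check for roots in Z/3Z: m(0) = 1; m(1) = 1; m(2) = 2.
No roots. A degree-3 polynomial over a field with no linear factor is irreducible.

Yes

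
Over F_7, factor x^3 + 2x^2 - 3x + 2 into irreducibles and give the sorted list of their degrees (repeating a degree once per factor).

3

Write f(x) = x^3 + 2x^2 - 3x + 2.
Complete factorization: f(x) = (x^3 + 2x^2 - 3x + 2).
Factor degrees with multiplicity: 3 = 3.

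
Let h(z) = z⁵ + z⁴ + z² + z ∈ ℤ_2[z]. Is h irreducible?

Check for roots in ℤ_2: h(0) = 0 → root; h(1) = 0 → root.
h(0) = 0, so (z) divides h(z); h is reducible.

No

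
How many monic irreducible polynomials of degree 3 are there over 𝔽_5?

The number of monic irreducibles of degree 3 over GF(5) is (1/3)·Σ_{d∣3} μ(3/d) 5^d.
Divisors of 3: 1, 3; μ(3/d) for each: -1, 1.
Σ = − 5^1 + 5^3 = 120.
N = 120/3 = 40.

40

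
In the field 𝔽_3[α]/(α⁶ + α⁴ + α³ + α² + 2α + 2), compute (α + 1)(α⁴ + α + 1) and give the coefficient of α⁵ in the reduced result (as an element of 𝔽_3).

1

Multiply in 𝔽_3[α]: (α + 1)·(α⁴ + α + 1) = α⁵ + α⁴ + α² + 2α + 1.
Reduced: α⁵ + α⁴ + α² + 2α + 1.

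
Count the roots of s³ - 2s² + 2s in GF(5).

3

Write h(s) = s³ - 2s² + 2s.
Evaluate at each of the 5 elements of GF(5):
h(0) = 0 → root; h(1) = 1; h(2) = 4; h(3) = 0 → root; h(4) = 0 → root.
Roots: {0, 3, 4}.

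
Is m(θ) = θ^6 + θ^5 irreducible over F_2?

Check for roots in F_2: m(0) = 0 → root; m(1) = 0 → root.
m(0) = 0, so (θ) divides m(θ); m is reducible.

No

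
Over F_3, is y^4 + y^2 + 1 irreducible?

No

Write m(y) = y^4 + y^2 + 1.
Check for roots in F_3: m(0) = 1; m(1) = 0 → root; m(2) = 0 → root.
m(1) = 0, so (y − 1) divides m(y); m is reducible.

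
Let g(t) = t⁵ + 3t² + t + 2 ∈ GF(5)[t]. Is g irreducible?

No

Check for roots in GF(5): g(0) = 2; g(1) = 2; g(2) = 3; g(3) = 0 → root; g(4) = 3.
g(3) = 0, so (t − 3) divides g(t); g is reducible.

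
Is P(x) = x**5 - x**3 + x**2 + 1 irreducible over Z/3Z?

Check for roots in Z/3Z: P(0) = 1; P(1) = 2; P(2) = 2.
No roots, so no linear factors.
Monic irreducibles of degree 2 over GF(3): x**2 + 1, x**2 + x - 1, x**2 - x - 1.
None of them divide P (all give nonzero remainder).
No irreducible factor of degree ≤ 2 exists, so P is irreducible over GF(3).

Yes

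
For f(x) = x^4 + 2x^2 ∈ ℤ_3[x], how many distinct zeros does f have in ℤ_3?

Evaluate at each of the 3 elements of ℤ_3:
f(0) = 0 → root; f(1) = 0 → root; f(2) = 0 → root.
Roots: {0, 1, 2}.

3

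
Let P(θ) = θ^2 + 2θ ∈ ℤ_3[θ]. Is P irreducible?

Check for roots in ℤ_3: P(0) = 0 → root; P(1) = 0 → root; P(2) = 2.
P(0) = 0, so (θ) divides P(θ); P is reducible.

No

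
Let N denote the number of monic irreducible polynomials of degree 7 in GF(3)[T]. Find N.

Gauss's count: N_{3}(7) = (1/7) Σ_{d|7} μ(7/d)·3^d.
Divisors of 7: 1, 7; μ(7/d) for each: -1, 1.
Σ = − 3^1 + 3^7 = 2184.
N = 2184/7 = 312.

312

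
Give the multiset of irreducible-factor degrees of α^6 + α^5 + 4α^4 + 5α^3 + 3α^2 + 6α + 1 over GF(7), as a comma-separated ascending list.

Write g(α) = α^6 + α^5 + 4α^4 + 5α^3 + 3α^2 + 6α + 1.
Linear factors from roots: (α + 6), (α + 4).
Complete factorization: g(α) = (α + 4)·(α + 6)·(α^2 + 2α + 2)·(α^2 + 3α + 6).
Factor degrees with multiplicity: 1 + 1 + 2 + 2 = 6.

1, 1, 2, 2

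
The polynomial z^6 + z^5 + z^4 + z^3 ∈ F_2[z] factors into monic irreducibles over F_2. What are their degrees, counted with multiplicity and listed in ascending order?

1, 1, 1, 1, 1, 1

Write f(z) = z^6 + z^5 + z^4 + z^3.
Roots in F_2: f(0) = 0 → root; f(1) = 0 → root.
Linear factors from roots: (z), (z + 1).
Complete factorization: f(z) = (z)^3·(z + 1)^3.
Factor degrees with multiplicity: 1 + 1 + 1 + 1 + 1 + 1 = 6.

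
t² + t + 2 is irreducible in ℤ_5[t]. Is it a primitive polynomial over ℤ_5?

Yes

Write f(t) = t² + t + 2.
|GF(5^2)^×| = 5^2 − 1 = 24. Prime factorization: 24 = 2^3·3.
f is primitive ⇔ t has order 24 in GF(5)[t]/(f), i.e. t^(24/q) ≠ 1 for each prime q | 24.
t^(12) mod f = 4.
t^(8) mod f = 3t + 1.
None equal 1, so t has full order 24; f is primitive.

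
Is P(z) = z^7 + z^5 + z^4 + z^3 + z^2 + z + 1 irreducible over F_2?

Yes

Check for roots in F_2: P(0) = 1; P(1) = 1.
No roots, so no linear factors.
Monic irreducibles of degree 2 over GF(2): z^2 + z + 1.
None of them divide P (all give nonzero remainder).
Monic irreducibles of degree 3 over GF(2): z^3 + z + 1, z^3 + z^2 + 1.
None of them divide P (all give nonzero remainder).
No irreducible factor of degree ≤ 3 exists, so P is irreducible over GF(2).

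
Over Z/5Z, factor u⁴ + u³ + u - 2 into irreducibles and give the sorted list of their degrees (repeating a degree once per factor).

Write h(u) = u⁴ + u³ + u - 2.
Roots in Z/5Z: h(0) = 3; h(1) = 1; h(2) = 4; h(3) = 4; h(4) = 2.
Complete factorization: h(u) = (u⁴ + u³ + u - 2).
Factor degrees with multiplicity: 4 = 4.

4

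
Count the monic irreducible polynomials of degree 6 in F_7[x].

By the necklace-counting formula, N_7(6) = (1/6) Σ_{d|6} μ(6/d)·7^d.
Divisors of 6: 1, 2, 3, 6; μ(6/d) for each: 1, -1, -1, 1.
Σ = 7^1 − 7^2 − 7^3 + 7^6 = 117264.
N = 117264/6 = 19544.

19544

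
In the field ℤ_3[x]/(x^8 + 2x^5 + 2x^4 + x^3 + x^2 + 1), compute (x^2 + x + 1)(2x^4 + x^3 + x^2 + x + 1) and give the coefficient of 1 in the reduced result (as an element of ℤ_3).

Multiply in ℤ_3[x]: (x^2 + x + 1)·(2x^4 + x^3 + x^2 + x + 1) = 2x^6 + x^4 + 2x + 1.
Reduced: 2x^6 + x^4 + 2x + 1.

1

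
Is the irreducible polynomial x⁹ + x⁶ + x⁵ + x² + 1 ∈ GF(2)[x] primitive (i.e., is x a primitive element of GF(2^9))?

No

Write f(x) = x⁹ + x⁶ + x⁵ + x² + 1.
|GF(2^9)^×| = 2^9 − 1 = 511. Prime factorization: 511 = 7·73.
f is primitive ⇔ x has order 511 in GF(2)[x]/(f), i.e. x^(511/q) ≠ 1 for each prime q | 511.
x^(73) mod f = 1
x^(7) mod f = x⁷.
Since x^(73) = 1, the order of x divides 73 < 511; not primitive.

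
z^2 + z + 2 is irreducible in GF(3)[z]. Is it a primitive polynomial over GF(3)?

Yes

Write f(z) = z^2 + z + 2.
|GF(3^2)^×| = 3^2 − 1 = 8. Prime factorization: 8 = 2^3.
f is primitive ⇔ z has order 8 in GF(3)[z]/(f), i.e. z^(8/q) ≠ 1 for each prime q | 8.
z^(4) mod f = 2.
None equal 1, so z has full order 8; f is primitive.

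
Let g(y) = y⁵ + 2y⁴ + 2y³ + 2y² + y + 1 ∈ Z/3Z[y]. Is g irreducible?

No

Check for roots in Z/3Z: g(0) = 1; g(1) = 0 → root; g(2) = 1.
g(1) = 0, so (y − 1) divides g(y); g is reducible.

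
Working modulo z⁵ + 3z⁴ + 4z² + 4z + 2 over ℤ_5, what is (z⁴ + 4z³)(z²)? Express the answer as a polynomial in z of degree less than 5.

Multiply in ℤ_5[z]: (z⁴ + 4z³)·(z²) = z⁶ + 4z⁵.
Reduce using z⁵ ≡ 2z⁴ + z² + z + 3 (mod z⁵ + 3z⁴ + 4z² + 4z + 2).
Reduced: 2z⁴ + z³ + 2z² + 4z + 3.

2z^4 + z^3 + 2z^2 + 4z + 3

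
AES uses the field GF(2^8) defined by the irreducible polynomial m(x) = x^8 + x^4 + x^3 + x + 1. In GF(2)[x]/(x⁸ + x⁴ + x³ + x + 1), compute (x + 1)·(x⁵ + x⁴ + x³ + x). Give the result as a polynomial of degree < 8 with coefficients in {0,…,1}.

x^6 + x^3 + x^2 + x

Multiply in GF(2)[x]: (x + 1)·(x⁵ + x⁴ + x³ + x) = x⁶ + x³ + x² + x.
Reduced: x⁶ + x³ + x² + x.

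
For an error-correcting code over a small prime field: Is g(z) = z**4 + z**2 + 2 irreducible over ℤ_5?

Check for roots in ℤ_5: g(0) = 2; g(1) = 4; g(2) = 2; g(3) = 2; g(4) = 4.
No roots, so no linear factors.
Degree-2 irreducible divisors: test the 10 monic irreducibles of degree 2 over GF(5).
None of them divide g (all give nonzero remainder).
No irreducible factor of degree ≤ 2 exists, so g is irreducible over GF(5).

Yes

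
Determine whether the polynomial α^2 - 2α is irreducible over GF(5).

Write h(α) = α^2 - 2α.
Check for roots in GF(5): h(0) = 0 → root; h(1) = 4; h(2) = 0 → root; h(3) = 3; h(4) = 3.
h(0) = 0, so (α) divides h(α); h is reducible.

No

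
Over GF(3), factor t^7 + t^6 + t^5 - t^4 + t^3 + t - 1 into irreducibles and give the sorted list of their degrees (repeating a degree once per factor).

Write h(t) = t^7 + t^6 + t^5 - t^4 + t^3 + t - 1.
Roots in GF(3): h(0) = 2; h(1) = 0 → root; h(2) = 1.
Linear factors from roots: (t - 1).
Complete factorization: h(t) = (t - 1)^2·(t^2 + 1)·(t^3 - t - 1).
Factor degrees with multiplicity: 1 + 1 + 2 + 3 = 7.

1, 1, 2, 3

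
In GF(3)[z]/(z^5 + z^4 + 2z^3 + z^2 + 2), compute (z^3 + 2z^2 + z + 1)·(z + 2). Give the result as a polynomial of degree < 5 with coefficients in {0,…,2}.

z^4 + z^3 + 2z^2 + 2

Multiply in GF(3)[z]: (z^3 + 2z^2 + z + 1)·(z + 2) = z^4 + z^3 + 2z^2 + 2.
Reduced: z^4 + z^3 + 2z^2 + 2.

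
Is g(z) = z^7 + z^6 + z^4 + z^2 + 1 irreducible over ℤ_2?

Yes

Check for roots in ℤ_2: g(0) = 1; g(1) = 1.
No roots, so no linear factors.
Monic irreducibles of degree 2 over GF(2): z^2 + z + 1.
None of them divide g (all give nonzero remainder).
Monic irreducibles of degree 3 over GF(2): z^3 + z + 1, z^3 + z^2 + 1.
None of them divide g (all give nonzero remainder).
No irreducible factor of degree ≤ 3 exists, so g is irreducible over GF(2).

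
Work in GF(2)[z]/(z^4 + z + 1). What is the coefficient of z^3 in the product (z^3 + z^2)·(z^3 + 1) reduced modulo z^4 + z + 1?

0

Multiply in GF(2)[z]: (z^3 + z^2)·(z^3 + 1) = z^6 + z^5 + z^3 + z^2.
Reduce using z^4 ≡ z + 1 (mod z^4 + z + 1).
Reduced: z^2 + z.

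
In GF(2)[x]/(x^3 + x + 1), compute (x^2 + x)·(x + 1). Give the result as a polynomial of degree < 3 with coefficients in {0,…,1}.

1

Multiply in GF(2)[x]: (x^2 + x)·(x + 1) = x^3 + x.
Reduce using x^3 ≡ x + 1 (mod x^3 + x + 1).
Reduced: 1.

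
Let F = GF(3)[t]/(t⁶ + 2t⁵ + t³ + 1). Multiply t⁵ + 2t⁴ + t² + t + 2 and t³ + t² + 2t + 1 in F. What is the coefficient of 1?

0

Multiply in GF(3)[t]: (t⁵ + 2t⁴ + t² + t + 2)·(t³ + t² + 2t + 1) = t⁸ + t⁶ + t⁴ + 2t³ + 2t² + 2t + 2.
Reduce using t⁶ ≡ t⁵ + 2t³ + 2 (mod t⁶ + 2t⁵ + t³ + 1).
Reduced: t⁵ + t² + t.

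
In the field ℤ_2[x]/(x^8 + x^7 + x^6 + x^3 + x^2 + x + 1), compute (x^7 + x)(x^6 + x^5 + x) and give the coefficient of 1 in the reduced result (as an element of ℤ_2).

Multiply in ℤ_2[x]: (x^7 + x)·(x^6 + x^5 + x) = x^13 + x^12 + x^8 + x^7 + x^6 + x^2.
Reduce using x^8 ≡ x^7 + x^6 + x^3 + x^2 + x + 1 (mod x^8 + x^7 + x^6 + x^3 + x^2 + x + 1).
Reduced: x^7 + x^5 + x^3 + x^2 + x + 1.

1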